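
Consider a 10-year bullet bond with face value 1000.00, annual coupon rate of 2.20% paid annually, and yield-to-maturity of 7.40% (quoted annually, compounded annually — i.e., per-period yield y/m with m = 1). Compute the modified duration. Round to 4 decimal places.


Answer: Modified duration = 8.1914

Derivation:
Coupon per period c = face * coupon_rate / m = 22.000000
Periods per year m = 1; per-period yield y/m = 0.074000
Number of cashflows N = 10
Cashflows (t years, CF_t, discount factor 1/(1+y/m)^(m*t), PV):
  t = 1.0000: CF_t = 22.000000, DF = 0.931099, PV = 20.484171
  t = 2.0000: CF_t = 22.000000, DF = 0.866945, PV = 19.072785
  t = 3.0000: CF_t = 22.000000, DF = 0.807211, PV = 17.758645
  t = 4.0000: CF_t = 22.000000, DF = 0.751593, PV = 16.535052
  t = 5.0000: CF_t = 22.000000, DF = 0.699808, PV = 15.395765
  t = 6.0000: CF_t = 22.000000, DF = 0.651590, PV = 14.334977
  t = 7.0000: CF_t = 22.000000, DF = 0.606694, PV = 13.347278
  t = 8.0000: CF_t = 22.000000, DF = 0.564892, PV = 12.427633
  t = 9.0000: CF_t = 22.000000, DF = 0.525971, PV = 11.571353
  t = 10.0000: CF_t = 1022.000000, DF = 0.489731, PV = 500.504610
Price P = sum_t PV_t = 641.432270
First compute Macaulay numerator sum_t t * PV_t:
  t * PV_t at t = 1.0000: 20.484171
  t * PV_t at t = 2.0000: 38.145570
  t * PV_t at t = 3.0000: 53.275936
  t * PV_t at t = 4.0000: 66.140207
  t * PV_t at t = 5.0000: 76.978825
  t * PV_t at t = 6.0000: 86.009860
  t * PV_t at t = 7.0000: 93.430947
  t * PV_t at t = 8.0000: 99.421066
  t * PV_t at t = 9.0000: 104.142178
  t * PV_t at t = 10.0000: 5005.046102
Macaulay duration D = 5643.074864 / 641.432270 = 8.797616
Modified duration = D / (1 + y/m) = 8.797616 / (1 + 0.074000) = 8.191449


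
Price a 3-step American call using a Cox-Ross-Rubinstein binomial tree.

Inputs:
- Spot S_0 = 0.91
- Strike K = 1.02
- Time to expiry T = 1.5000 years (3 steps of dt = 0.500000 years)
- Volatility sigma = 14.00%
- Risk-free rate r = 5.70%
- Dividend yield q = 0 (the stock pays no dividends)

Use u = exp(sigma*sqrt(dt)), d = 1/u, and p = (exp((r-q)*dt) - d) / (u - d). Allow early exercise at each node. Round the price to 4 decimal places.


Answer: Price = V(0,0) = 0.0450

Derivation:
dt = T/N = 0.500000
u = exp(sigma*sqrt(dt)) = 1.104061; d = 1/u = 0.905747
p = (exp((r-q)*dt) - d) / (u - d) = 0.621051
Discount per step: exp(-r*dt) = 0.971902
Stock lattice S(k, i) with i counting down-moves:
  k=0: S(0,0) = 0.9100
  k=1: S(1,0) = 1.0047; S(1,1) = 0.8242
  k=2: S(2,0) = 1.1092; S(2,1) = 0.9100; S(2,2) = 0.7465
  k=3: S(3,0) = 1.2247; S(3,1) = 1.0047; S(3,2) = 0.8242; S(3,3) = 0.6762
Terminal payoffs V(N, i) = max(S_T - K, 0):
  V(3,0) = 0.204673; V(3,1) = 0.000000; V(3,2) = 0.000000; V(3,3) = 0.000000
Backward induction: V(k, i) = exp(-r*dt) * [p * V(k+1, i) + (1-p) * V(k+1, i+1)]; then take max(V_cont, immediate exercise) for American.
  V(2,0) = exp(-r*dt) * [p*0.204673 + (1-p)*0.000000] = 0.123541; exercise = 0.089245; V(2,0) = max -> 0.123541
  V(2,1) = exp(-r*dt) * [p*0.000000 + (1-p)*0.000000] = 0.000000; exercise = 0.000000; V(2,1) = max -> 0.000000
  V(2,2) = exp(-r*dt) * [p*0.000000 + (1-p)*0.000000] = 0.000000; exercise = 0.000000; V(2,2) = max -> 0.000000
  V(1,0) = exp(-r*dt) * [p*0.123541 + (1-p)*0.000000] = 0.074569; exercise = 0.000000; V(1,0) = max -> 0.074569
  V(1,1) = exp(-r*dt) * [p*0.000000 + (1-p)*0.000000] = 0.000000; exercise = 0.000000; V(1,1) = max -> 0.000000
  V(0,0) = exp(-r*dt) * [p*0.074569 + (1-p)*0.000000] = 0.045010; exercise = 0.000000; V(0,0) = max -> 0.045010


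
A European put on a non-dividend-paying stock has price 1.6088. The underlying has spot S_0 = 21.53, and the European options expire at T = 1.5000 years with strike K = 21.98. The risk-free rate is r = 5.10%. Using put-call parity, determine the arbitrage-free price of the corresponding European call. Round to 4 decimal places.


Put-call parity: C - P = S_0 * exp(-qT) - K * exp(-rT).
S_0 * exp(-qT) = 21.5300 * 1.00000000 = 21.53000000
K * exp(-rT) = 21.9800 * 0.92635291 = 20.36123706
C = P + S*exp(-qT) - K*exp(-rT)
C = 1.6088 + 21.53000000 - 20.36123706 = 2.7776

Answer: Call price = 2.7776


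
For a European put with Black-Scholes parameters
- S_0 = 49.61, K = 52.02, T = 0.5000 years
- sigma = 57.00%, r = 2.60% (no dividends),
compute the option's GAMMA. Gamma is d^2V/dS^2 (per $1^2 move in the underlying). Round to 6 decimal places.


d1 = 0.1160874974; d2 = -0.2869633678
phi(d1) = 0.3962631823; exp(-qT) = 1.0000000000; exp(-rT) = 0.9870841350
Gamma = exp(-qT) * phi(d1) / (S * sigma * sqrt(T)) = 1.0000000000 * 0.3962631823 / (49.6100 * 0.5700 * 0.7071067812) = 0.019818

Answer: Gamma = 0.019818


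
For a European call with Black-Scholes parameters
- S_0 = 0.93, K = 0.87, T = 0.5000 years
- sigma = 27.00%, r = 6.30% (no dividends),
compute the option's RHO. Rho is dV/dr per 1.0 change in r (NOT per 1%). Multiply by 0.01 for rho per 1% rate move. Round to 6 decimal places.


d1 = 0.6097689470; d2 = 0.4188501161
phi(d1) = 0.3312613568; exp(-qT) = 1.0000000000; exp(-rT) = 0.9689909565
N(d2) = 0.6623371621
Rho = K*T*exp(-rT)*N(d2) = 0.8700 * 0.5000 * 0.9689909565 * 0.6623371621 = 0.279182

Answer: Rho = 0.279182


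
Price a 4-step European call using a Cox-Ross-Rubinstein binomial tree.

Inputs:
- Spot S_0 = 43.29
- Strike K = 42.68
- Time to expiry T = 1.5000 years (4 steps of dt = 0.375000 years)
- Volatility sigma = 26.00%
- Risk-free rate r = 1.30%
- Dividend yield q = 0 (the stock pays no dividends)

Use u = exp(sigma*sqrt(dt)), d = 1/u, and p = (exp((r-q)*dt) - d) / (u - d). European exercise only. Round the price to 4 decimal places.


dt = T/N = 0.375000
u = exp(sigma*sqrt(dt)) = 1.172592; d = 1/u = 0.852811
p = (exp((r-q)*dt) - d) / (u - d) = 0.475562
Discount per step: exp(-r*dt) = 0.995137
Stock lattice S(k, i) with i counting down-moves:
  k=0: S(0,0) = 43.2900
  k=1: S(1,0) = 50.7615; S(1,1) = 36.9182
  k=2: S(2,0) = 59.5226; S(2,1) = 43.2900; S(2,2) = 31.4843
  k=3: S(3,0) = 69.7957; S(3,1) = 50.7615; S(3,2) = 36.9182; S(3,3) = 26.8501
  k=4: S(4,0) = 81.8419; S(4,1) = 59.5226; S(4,2) = 43.2900; S(4,3) = 31.4843; S(4,4) = 22.8981
Terminal payoffs V(N, i) = max(S_T - K, 0):
  V(4,0) = 39.161872; V(4,1) = 16.842556; V(4,2) = 0.610000; V(4,3) = 0.000000; V(4,4) = 0.000000
Backward induction: V(k, i) = exp(-r*dt) * [p * V(k+1, i) + (1-p) * V(k+1, i+1)].
  V(3,0) = exp(-r*dt) * [p*39.161872 + (1-p)*16.842556] = 27.323242
  V(3,1) = exp(-r*dt) * [p*16.842556 + (1-p)*0.610000] = 8.289074
  V(3,2) = exp(-r*dt) * [p*0.610000 + (1-p)*0.000000] = 0.288682
  V(3,3) = exp(-r*dt) * [p*0.000000 + (1-p)*0.000000] = 0.000000
  V(2,0) = exp(-r*dt) * [p*27.323242 + (1-p)*8.289074] = 17.256664
  V(2,1) = exp(-r*dt) * [p*8.289074 + (1-p)*0.288682] = 4.073455
  V(2,2) = exp(-r*dt) * [p*0.288682 + (1-p)*0.000000] = 0.136618
  V(1,0) = exp(-r*dt) * [p*17.256664 + (1-p)*4.073455] = 10.292586
  V(1,1) = exp(-r*dt) * [p*4.073455 + (1-p)*0.136618] = 1.999058
  V(0,0) = exp(-r*dt) * [p*10.292586 + (1-p)*1.999058] = 5.914240

Answer: Price = V(0,0) = 5.9142


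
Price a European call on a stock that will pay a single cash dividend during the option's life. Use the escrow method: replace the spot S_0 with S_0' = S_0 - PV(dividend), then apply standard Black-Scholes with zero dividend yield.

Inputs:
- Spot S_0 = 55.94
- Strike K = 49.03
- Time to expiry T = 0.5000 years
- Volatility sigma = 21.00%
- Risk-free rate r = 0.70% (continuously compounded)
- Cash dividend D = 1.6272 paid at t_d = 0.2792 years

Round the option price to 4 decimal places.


Answer: Price = 6.5246

Derivation:
PV(D) = D * exp(-r * t_d) = 1.6272 * 0.99804751 = 1.62402291
S_0' = S_0 - PV(D) = 55.9400 - 1.62402291 = 54.31597709
d1 = (ln(S_0'/K) + (r + sigma^2/2)*T) / (sigma*sqrt(T)) = 0.78732007
d2 = d1 - sigma*sqrt(T) = 0.63882764
exp(-rT) = 0.99650612
N(d1) = 0.78445274; N(d2) = 0.73853247
C = S_0' * N(d1) - K * exp(-rT) * N(d2) = 54.31597709 * 0.78445274 - 49.0300 * 0.99650612 * 0.73853247 = 6.5246


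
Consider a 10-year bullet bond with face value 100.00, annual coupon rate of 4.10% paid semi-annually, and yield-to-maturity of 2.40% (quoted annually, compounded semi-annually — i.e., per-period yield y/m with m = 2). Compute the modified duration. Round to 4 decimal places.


Coupon per period c = face * coupon_rate / m = 2.050000
Periods per year m = 2; per-period yield y/m = 0.012000
Number of cashflows N = 20
Cashflows (t years, CF_t, discount factor 1/(1+y/m)^(m*t), PV):
  t = 0.5000: CF_t = 2.050000, DF = 0.988142, PV = 2.025692
  t = 1.0000: CF_t = 2.050000, DF = 0.976425, PV = 2.001672
  t = 1.5000: CF_t = 2.050000, DF = 0.964847, PV = 1.977936
  t = 2.0000: CF_t = 2.050000, DF = 0.953406, PV = 1.954483
  t = 2.5000: CF_t = 2.050000, DF = 0.942101, PV = 1.931307
  t = 3.0000: CF_t = 2.050000, DF = 0.930930, PV = 1.908406
  t = 3.5000: CF_t = 2.050000, DF = 0.919891, PV = 1.885777
  t = 4.0000: CF_t = 2.050000, DF = 0.908983, PV = 1.863416
  t = 4.5000: CF_t = 2.050000, DF = 0.898205, PV = 1.841320
  t = 5.0000: CF_t = 2.050000, DF = 0.887554, PV = 1.819486
  t = 5.5000: CF_t = 2.050000, DF = 0.877030, PV = 1.797911
  t = 6.0000: CF_t = 2.050000, DF = 0.866630, PV = 1.776592
  t = 6.5000: CF_t = 2.050000, DF = 0.856354, PV = 1.755526
  t = 7.0000: CF_t = 2.050000, DF = 0.846200, PV = 1.734709
  t = 7.5000: CF_t = 2.050000, DF = 0.836166, PV = 1.714140
  t = 8.0000: CF_t = 2.050000, DF = 0.826251, PV = 1.693814
  t = 8.5000: CF_t = 2.050000, DF = 0.816453, PV = 1.673729
  t = 9.0000: CF_t = 2.050000, DF = 0.806772, PV = 1.653882
  t = 9.5000: CF_t = 2.050000, DF = 0.797205, PV = 1.634271
  t = 10.0000: CF_t = 102.050000, DF = 0.787752, PV = 80.390135
Price P = sum_t PV_t = 115.034203
First compute Macaulay numerator sum_t t * PV_t:
  t * PV_t at t = 0.5000: 1.012846
  t * PV_t at t = 1.0000: 2.001672
  t * PV_t at t = 1.5000: 2.966905
  t * PV_t at t = 2.0000: 3.908965
  t * PV_t at t = 2.5000: 4.828267
  t * PV_t at t = 3.0000: 5.725218
  t * PV_t at t = 3.5000: 6.600219
  t * PV_t at t = 4.0000: 7.453663
  t * PV_t at t = 4.5000: 8.285940
  t * PV_t at t = 5.0000: 9.097430
  t * PV_t at t = 5.5000: 9.888511
  t * PV_t at t = 6.0000: 10.659552
  t * PV_t at t = 6.5000: 11.410917
  t * PV_t at t = 7.0000: 12.142965
  t * PV_t at t = 7.5000: 12.856047
  t * PV_t at t = 8.0000: 13.550510
  t * PV_t at t = 8.5000: 14.226697
  t * PV_t at t = 9.0000: 14.884942
  t * PV_t at t = 9.5000: 15.525576
  t * PV_t at t = 10.0000: 803.901352
Macaulay duration D = 970.928193 / 115.034203 = 8.440344
Modified duration = D / (1 + y/m) = 8.440344 / (1 + 0.012000) = 8.340260

Answer: Modified duration = 8.3403


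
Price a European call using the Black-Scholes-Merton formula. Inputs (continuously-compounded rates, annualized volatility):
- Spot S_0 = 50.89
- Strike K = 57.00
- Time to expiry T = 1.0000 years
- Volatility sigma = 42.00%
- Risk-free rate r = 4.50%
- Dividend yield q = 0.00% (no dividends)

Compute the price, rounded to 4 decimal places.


d1 = (ln(S/K) + (r - q + 0.5*sigma^2) * T) / (sigma * sqrt(T)) = 0.04717898
d2 = d1 - sigma * sqrt(T) = -0.37282102
exp(-rT) = 0.95599748; exp(-qT) = 1.00000000
C = S_0 * exp(-qT) * N(d1) - K * exp(-rT) * N(d2)
N(d1) = 0.51881471; N(d2) = 0.35464083
C = 50.8900 * 1.00000000 * 0.51881471 - 57.0000 * 0.95599748 * 0.35464083 = 7.0774

Answer: Price = 7.0774


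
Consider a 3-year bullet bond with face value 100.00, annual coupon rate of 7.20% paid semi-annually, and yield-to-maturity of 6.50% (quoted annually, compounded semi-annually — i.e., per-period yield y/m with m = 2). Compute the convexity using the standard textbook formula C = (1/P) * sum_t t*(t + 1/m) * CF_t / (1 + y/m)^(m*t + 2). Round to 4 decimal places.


Answer: Convexity = 8.7775

Derivation:
Coupon per period c = face * coupon_rate / m = 3.600000
Periods per year m = 2; per-period yield y/m = 0.032500
Number of cashflows N = 6
Cashflows (t years, CF_t, discount factor 1/(1+y/m)^(m*t), PV):
  t = 0.5000: CF_t = 3.600000, DF = 0.968523, PV = 3.486683
  t = 1.0000: CF_t = 3.600000, DF = 0.938037, PV = 3.376933
  t = 1.5000: CF_t = 3.600000, DF = 0.908510, PV = 3.270637
  t = 2.0000: CF_t = 3.600000, DF = 0.879913, PV = 3.167687
  t = 2.5000: CF_t = 3.600000, DF = 0.852216, PV = 3.067978
  t = 3.0000: CF_t = 103.600000, DF = 0.825391, PV = 85.510490
Price P = sum_t PV_t = 101.880406
Convexity numerator sum_t t*(t + 1/m) * CF_t / (1+y/m)^(m*t + 2):
  t = 0.5000: term = 1.635318
  t = 1.0000: term = 4.751530
  t = 1.5000: term = 9.203933
  t = 2.0000: term = 14.857035
  t = 2.5000: term = 21.584070
  t = 3.0000: term = 842.225860
Convexity = (1/P) * sum = 894.257747 / 101.880406 = 8.777524


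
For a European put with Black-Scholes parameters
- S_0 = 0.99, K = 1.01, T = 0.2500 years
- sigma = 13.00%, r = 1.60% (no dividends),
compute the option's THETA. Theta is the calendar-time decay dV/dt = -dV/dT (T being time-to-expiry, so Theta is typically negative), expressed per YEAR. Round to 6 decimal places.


d1 = -0.2136641032; d2 = -0.2786641032
phi(d1) = 0.3899390993; exp(-qT) = 1.0000000000; exp(-rT) = 0.9960079893
Theta = -S*exp(-qT)*phi(d1)*sigma/(2*sqrt(T)) + r*K*exp(-rT)*N(-d2) - q*S*exp(-qT)*N(-d1)
N(-d1) = 0.5845954968; N(-d2) = 0.6097486934; sqrt(T) = 0.5000000000
Term 1 = -0.9900 * 1.0000000000 * 0.3899390993 * 0.1300 / (2 * 0.5000000000) = -0.0501851621
Term 2 = 0.0160 * 1.0100 * 0.9960079893 * 0.6097486934 = 0.0098142035
Term 3 = 0 (no dividend yield, q = 0)
Theta = -0.0501851621 + (0.0098142035) + (0.0000000000) = -0.040371

Answer: Theta = -0.040371


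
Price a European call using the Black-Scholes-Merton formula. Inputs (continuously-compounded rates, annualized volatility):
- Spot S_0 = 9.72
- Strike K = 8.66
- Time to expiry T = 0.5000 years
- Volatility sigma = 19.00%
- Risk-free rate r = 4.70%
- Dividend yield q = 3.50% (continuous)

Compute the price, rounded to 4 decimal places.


Answer: Price = 1.2127

Derivation:
d1 = (ln(S/K) + (r - q + 0.5*sigma^2) * T) / (sigma * sqrt(T)) = 0.97131087
d2 = d1 - sigma * sqrt(T) = 0.83696058
exp(-rT) = 0.97677397; exp(-qT) = 0.98265224
C = S_0 * exp(-qT) * N(d1) - K * exp(-rT) * N(d2)
N(d1) = 0.83430325; N(d2) = 0.79869264
C = 9.7200 * 0.98265224 * 0.83430325 - 8.6600 * 0.97677397 * 0.79869264 = 1.2127


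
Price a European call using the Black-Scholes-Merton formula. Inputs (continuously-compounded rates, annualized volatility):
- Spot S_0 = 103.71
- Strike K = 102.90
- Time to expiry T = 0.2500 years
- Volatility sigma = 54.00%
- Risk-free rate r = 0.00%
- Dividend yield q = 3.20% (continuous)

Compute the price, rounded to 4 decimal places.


Answer: Price = 11.0412

Derivation:
d1 = (ln(S/K) + (r - q + 0.5*sigma^2) * T) / (sigma * sqrt(T)) = 0.13441074
d2 = d1 - sigma * sqrt(T) = -0.13558926
exp(-rT) = 1.00000000; exp(-qT) = 0.99203191
C = S_0 * exp(-qT) * N(d1) - K * exp(-rT) * N(d2)
N(d1) = 0.55346111; N(d2) = 0.44607300
C = 103.7100 * 0.99203191 * 0.55346111 - 102.9000 * 1.00000000 * 0.44607300 = 11.0412


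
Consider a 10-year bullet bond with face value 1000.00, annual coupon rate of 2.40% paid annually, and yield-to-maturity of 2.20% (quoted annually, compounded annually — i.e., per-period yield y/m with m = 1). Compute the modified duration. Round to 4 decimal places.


Answer: Modified duration = 8.8250

Derivation:
Coupon per period c = face * coupon_rate / m = 24.000000
Periods per year m = 1; per-period yield y/m = 0.022000
Number of cashflows N = 10
Cashflows (t years, CF_t, discount factor 1/(1+y/m)^(m*t), PV):
  t = 1.0000: CF_t = 24.000000, DF = 0.978474, PV = 23.483366
  t = 2.0000: CF_t = 24.000000, DF = 0.957411, PV = 22.977853
  t = 3.0000: CF_t = 24.000000, DF = 0.936801, PV = 22.483222
  t = 4.0000: CF_t = 24.000000, DF = 0.916635, PV = 21.999239
  t = 5.0000: CF_t = 24.000000, DF = 0.896903, PV = 21.525674
  t = 6.0000: CF_t = 24.000000, DF = 0.877596, PV = 21.062304
  t = 7.0000: CF_t = 24.000000, DF = 0.858704, PV = 20.608908
  t = 8.0000: CF_t = 24.000000, DF = 0.840220, PV = 20.165272
  t = 9.0000: CF_t = 24.000000, DF = 0.822133, PV = 19.731185
  t = 10.0000: CF_t = 1024.000000, DF = 0.804435, PV = 823.741599
Price P = sum_t PV_t = 1017.778622
First compute Macaulay numerator sum_t t * PV_t:
  t * PV_t at t = 1.0000: 23.483366
  t * PV_t at t = 2.0000: 45.955706
  t * PV_t at t = 3.0000: 67.449667
  t * PV_t at t = 4.0000: 87.996956
  t * PV_t at t = 5.0000: 107.628371
  t * PV_t at t = 6.0000: 126.373821
  t * PV_t at t = 7.0000: 144.262353
  t * PV_t at t = 8.0000: 161.322173
  t * PV_t at t = 9.0000: 177.580669
  t * PV_t at t = 10.0000: 8237.415994
Macaulay duration D = 9179.469077 / 1017.778622 = 9.019122
Modified duration = D / (1 + y/m) = 9.019122 / (1 + 0.022000) = 8.824972


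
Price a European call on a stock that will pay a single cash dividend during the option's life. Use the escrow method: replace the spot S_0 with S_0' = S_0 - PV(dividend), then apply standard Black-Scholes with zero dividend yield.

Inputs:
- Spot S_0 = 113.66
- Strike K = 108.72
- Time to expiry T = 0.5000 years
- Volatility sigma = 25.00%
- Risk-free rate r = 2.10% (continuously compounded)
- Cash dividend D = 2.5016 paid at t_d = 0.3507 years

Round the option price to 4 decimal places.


Answer: Price = 9.6323

Derivation:
PV(D) = D * exp(-r * t_d) = 2.5016 * 0.99266235 = 2.48324414
S_0' = S_0 - PV(D) = 113.6600 - 2.48324414 = 111.17675586
d1 = (ln(S_0'/K) + (r + sigma^2/2)*T) / (sigma*sqrt(T)) = 0.27419089
d2 = d1 - sigma*sqrt(T) = 0.09741420
exp(-rT) = 0.98955493
N(d1) = 0.60803104; N(d2) = 0.53880127
C = S_0' * N(d1) - K * exp(-rT) * N(d2) = 111.17675586 * 0.60803104 - 108.7200 * 0.98955493 * 0.53880127 = 9.6323


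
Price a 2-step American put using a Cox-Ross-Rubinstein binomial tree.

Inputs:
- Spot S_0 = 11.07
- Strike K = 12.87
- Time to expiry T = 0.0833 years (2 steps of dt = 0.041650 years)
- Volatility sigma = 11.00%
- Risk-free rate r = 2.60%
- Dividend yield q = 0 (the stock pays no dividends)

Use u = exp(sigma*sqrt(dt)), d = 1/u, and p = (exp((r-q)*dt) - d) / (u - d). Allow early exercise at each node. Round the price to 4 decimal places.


dt = T/N = 0.041650
u = exp(sigma*sqrt(dt)) = 1.022703; d = 1/u = 0.977801
p = (exp((r-q)*dt) - d) / (u - d) = 0.518518
Discount per step: exp(-r*dt) = 0.998918
Stock lattice S(k, i) with i counting down-moves:
  k=0: S(0,0) = 11.0700
  k=1: S(1,0) = 11.3213; S(1,1) = 10.8243
  k=2: S(2,0) = 11.5784; S(2,1) = 11.0700; S(2,2) = 10.5840
Terminal payoffs V(N, i) = max(K - S_T, 0):
  V(2,0) = 1.291649; V(2,1) = 1.800000; V(2,2) = 2.286032
Backward induction: V(k, i) = exp(-r*dt) * [p * V(k+1, i) + (1-p) * V(k+1, i+1)]; then take max(V_cont, immediate exercise) for American.
  V(1,0) = exp(-r*dt) * [p*1.291649 + (1-p)*1.800000] = 1.534748; exercise = 1.548677; V(1,0) = max -> 1.548677
  V(1,1) = exp(-r*dt) * [p*1.800000 + (1-p)*2.286032] = 2.031814; exercise = 2.045744; V(1,1) = max -> 2.045744
  V(0,0) = exp(-r*dt) * [p*1.548677 + (1-p)*2.045744] = 1.786071; exercise = 1.800000; V(0,0) = max -> 1.800000

Answer: Price = V(0,0) = 1.8000


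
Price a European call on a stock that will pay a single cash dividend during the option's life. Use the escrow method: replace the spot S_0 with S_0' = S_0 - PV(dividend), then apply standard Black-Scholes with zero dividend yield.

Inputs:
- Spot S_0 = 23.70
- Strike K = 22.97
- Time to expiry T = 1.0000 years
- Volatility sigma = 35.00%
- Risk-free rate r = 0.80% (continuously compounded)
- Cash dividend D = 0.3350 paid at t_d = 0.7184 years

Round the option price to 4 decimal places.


PV(D) = D * exp(-r * t_d) = 0.3350 * 0.99426928 = 0.33308021
S_0' = S_0 - PV(D) = 23.7000 - 0.33308021 = 23.36691979
d1 = (ln(S_0'/K) + (r + sigma^2/2)*T) / (sigma*sqrt(T)) = 0.24680663
d2 = d1 - sigma*sqrt(T) = -0.10319337
exp(-rT) = 0.99203191
N(d1) = 0.59747106; N(d2) = 0.45890475
C = S_0' * N(d1) - K * exp(-rT) * N(d2) = 23.36691979 * 0.59747106 - 22.9700 * 0.99203191 * 0.45890475 = 3.5040

Answer: Price = 3.5040


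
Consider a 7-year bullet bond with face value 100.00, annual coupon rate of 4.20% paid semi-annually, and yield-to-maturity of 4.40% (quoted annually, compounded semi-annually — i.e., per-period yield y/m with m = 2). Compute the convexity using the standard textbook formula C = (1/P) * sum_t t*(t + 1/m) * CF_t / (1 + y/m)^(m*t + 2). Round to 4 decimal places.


Coupon per period c = face * coupon_rate / m = 2.100000
Periods per year m = 2; per-period yield y/m = 0.022000
Number of cashflows N = 14
Cashflows (t years, CF_t, discount factor 1/(1+y/m)^(m*t), PV):
  t = 0.5000: CF_t = 2.100000, DF = 0.978474, PV = 2.054795
  t = 1.0000: CF_t = 2.100000, DF = 0.957411, PV = 2.010562
  t = 1.5000: CF_t = 2.100000, DF = 0.936801, PV = 1.967282
  t = 2.0000: CF_t = 2.100000, DF = 0.916635, PV = 1.924933
  t = 2.5000: CF_t = 2.100000, DF = 0.896903, PV = 1.883496
  t = 3.0000: CF_t = 2.100000, DF = 0.877596, PV = 1.842952
  t = 3.5000: CF_t = 2.100000, DF = 0.858704, PV = 1.803279
  t = 4.0000: CF_t = 2.100000, DF = 0.840220, PV = 1.764461
  t = 4.5000: CF_t = 2.100000, DF = 0.822133, PV = 1.726479
  t = 5.0000: CF_t = 2.100000, DF = 0.804435, PV = 1.689314
  t = 5.5000: CF_t = 2.100000, DF = 0.787119, PV = 1.652949
  t = 6.0000: CF_t = 2.100000, DF = 0.770175, PV = 1.617367
  t = 6.5000: CF_t = 2.100000, DF = 0.753596, PV = 1.582551
  t = 7.0000: CF_t = 102.100000, DF = 0.737373, PV = 75.285823
Price P = sum_t PV_t = 98.806243
Convexity numerator sum_t t*(t + 1/m) * CF_t / (1+y/m)^(m*t + 2):
  t = 0.5000: term = 0.983641
  t = 1.0000: term = 2.887400
  t = 1.5000: term = 5.650489
  t = 2.0000: term = 9.214758
  t = 2.5000: term = 13.524596
  t = 3.0000: term = 18.526843
  t = 3.5000: term = 24.170702
  t = 4.0000: term = 30.407649
  t = 4.5000: term = 37.191351
  t = 5.0000: term = 44.477589
  t = 5.5000: term = 52.224175
  t = 6.0000: term = 60.390880
  t = 6.5000: term = 68.939361
  t = 7.0000: term = 3784.170647
Convexity = (1/P) * sum = 4152.760083 / 98.806243 = 42.029329

Answer: Convexity = 42.0293


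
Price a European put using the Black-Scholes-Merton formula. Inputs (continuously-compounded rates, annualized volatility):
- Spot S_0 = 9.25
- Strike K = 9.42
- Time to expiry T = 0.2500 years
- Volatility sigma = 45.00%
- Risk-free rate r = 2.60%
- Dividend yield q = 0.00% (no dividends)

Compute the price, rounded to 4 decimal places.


Answer: Price = 0.8890

Derivation:
d1 = (ln(S/K) + (r - q + 0.5*sigma^2) * T) / (sigma * sqrt(T)) = 0.06044872
d2 = d1 - sigma * sqrt(T) = -0.16455128
exp(-rT) = 0.99352108; exp(-qT) = 1.00000000
P = K * exp(-rT) * N(-d2) - S_0 * exp(-qT) * N(-d1)
N(-d1) = 0.47589913; N(-d2) = 0.56535141
P = 9.4200 * 0.99352108 * 0.56535141 - 9.2500 * 1.00000000 * 0.47589913 = 0.8890


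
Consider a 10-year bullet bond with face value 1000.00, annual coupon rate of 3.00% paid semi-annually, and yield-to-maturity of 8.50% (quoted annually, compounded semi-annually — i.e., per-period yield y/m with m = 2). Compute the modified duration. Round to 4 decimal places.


Coupon per period c = face * coupon_rate / m = 15.000000
Periods per year m = 2; per-period yield y/m = 0.042500
Number of cashflows N = 20
Cashflows (t years, CF_t, discount factor 1/(1+y/m)^(m*t), PV):
  t = 0.5000: CF_t = 15.000000, DF = 0.959233, PV = 14.388489
  t = 1.0000: CF_t = 15.000000, DF = 0.920127, PV = 13.801908
  t = 1.5000: CF_t = 15.000000, DF = 0.882616, PV = 13.239240
  t = 2.0000: CF_t = 15.000000, DF = 0.846634, PV = 12.699511
  t = 2.5000: CF_t = 15.000000, DF = 0.812119, PV = 12.181785
  t = 3.0000: CF_t = 15.000000, DF = 0.779011, PV = 11.685166
  t = 3.5000: CF_t = 15.000000, DF = 0.747253, PV = 11.208792
  t = 4.0000: CF_t = 15.000000, DF = 0.716789, PV = 10.751839
  t = 4.5000: CF_t = 15.000000, DF = 0.687568, PV = 10.313515
  t = 5.0000: CF_t = 15.000000, DF = 0.659537, PV = 9.893060
  t = 5.5000: CF_t = 15.000000, DF = 0.632650, PV = 9.489745
  t = 6.0000: CF_t = 15.000000, DF = 0.606858, PV = 9.102873
  t = 6.5000: CF_t = 15.000000, DF = 0.582118, PV = 8.731773
  t = 7.0000: CF_t = 15.000000, DF = 0.558387, PV = 8.375801
  t = 7.5000: CF_t = 15.000000, DF = 0.535623, PV = 8.034342
  t = 8.0000: CF_t = 15.000000, DF = 0.513787, PV = 7.706803
  t = 8.5000: CF_t = 15.000000, DF = 0.492841, PV = 7.392616
  t = 9.0000: CF_t = 15.000000, DF = 0.472749, PV = 7.091239
  t = 9.5000: CF_t = 15.000000, DF = 0.453477, PV = 6.802148
  t = 10.0000: CF_t = 1015.000000, DF = 0.434989, PV = 441.514295
Price P = sum_t PV_t = 634.404940
First compute Macaulay numerator sum_t t * PV_t:
  t * PV_t at t = 0.5000: 7.194245
  t * PV_t at t = 1.0000: 13.801908
  t * PV_t at t = 1.5000: 19.858861
  t * PV_t at t = 2.0000: 25.399022
  t * PV_t at t = 2.5000: 30.454463
  t * PV_t at t = 3.0000: 35.055497
  t * PV_t at t = 3.5000: 39.230772
  t * PV_t at t = 4.0000: 43.007356
  t * PV_t at t = 4.5000: 46.410816
  t * PV_t at t = 5.0000: 49.465298
  t * PV_t at t = 5.5000: 52.193599
  t * PV_t at t = 6.0000: 54.617239
  t * PV_t at t = 6.5000: 56.756524
  t * PV_t at t = 7.0000: 58.630609
  t * PV_t at t = 7.5000: 60.257564
  t * PV_t at t = 8.0000: 61.654422
  t * PV_t at t = 8.5000: 62.837240
  t * PV_t at t = 9.0000: 63.821150
  t * PV_t at t = 9.5000: 64.620402
  t * PV_t at t = 10.0000: 4415.142949
Macaulay duration D = 5260.409936 / 634.404940 = 8.291880
Modified duration = D / (1 + y/m) = 8.291880 / (1 + 0.042500) = 7.953842

Answer: Modified duration = 7.9538


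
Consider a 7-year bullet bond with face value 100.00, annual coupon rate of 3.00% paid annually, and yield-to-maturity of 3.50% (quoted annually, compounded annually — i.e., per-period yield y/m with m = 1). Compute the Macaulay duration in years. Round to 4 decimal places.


Answer: Macaulay duration = 6.4063 years

Derivation:
Coupon per period c = face * coupon_rate / m = 3.000000
Periods per year m = 1; per-period yield y/m = 0.035000
Number of cashflows N = 7
Cashflows (t years, CF_t, discount factor 1/(1+y/m)^(m*t), PV):
  t = 1.0000: CF_t = 3.000000, DF = 0.966184, PV = 2.898551
  t = 2.0000: CF_t = 3.000000, DF = 0.933511, PV = 2.800532
  t = 3.0000: CF_t = 3.000000, DF = 0.901943, PV = 2.705828
  t = 4.0000: CF_t = 3.000000, DF = 0.871442, PV = 2.614327
  t = 5.0000: CF_t = 3.000000, DF = 0.841973, PV = 2.525920
  t = 6.0000: CF_t = 3.000000, DF = 0.813501, PV = 2.440502
  t = 7.0000: CF_t = 103.000000, DF = 0.785991, PV = 80.957069
Price P = sum_t PV_t = 96.942728
Macaulay numerator sum_t t * PV_t:
  t * PV_t at t = 1.0000: 2.898551
  t * PV_t at t = 2.0000: 5.601064
  t * PV_t at t = 3.0000: 8.117484
  t * PV_t at t = 4.0000: 10.457307
  t * PV_t at t = 5.0000: 12.629598
  t * PV_t at t = 6.0000: 14.643012
  t * PV_t at t = 7.0000: 566.699483
Macaulay duration D = (sum_t t * PV_t) / P = 621.046498 / 96.942728 = 6.406324


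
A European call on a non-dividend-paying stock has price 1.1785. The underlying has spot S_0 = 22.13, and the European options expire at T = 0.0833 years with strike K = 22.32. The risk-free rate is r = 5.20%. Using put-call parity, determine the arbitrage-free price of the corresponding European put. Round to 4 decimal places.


Answer: Put price = 1.2720

Derivation:
Put-call parity: C - P = S_0 * exp(-qT) - K * exp(-rT).
S_0 * exp(-qT) = 22.1300 * 1.00000000 = 22.13000000
K * exp(-rT) = 22.3200 * 0.99567777 = 22.22352778
P = C - S*exp(-qT) + K*exp(-rT)
P = 1.1785 - 22.13000000 + 22.22352778 = 1.2720


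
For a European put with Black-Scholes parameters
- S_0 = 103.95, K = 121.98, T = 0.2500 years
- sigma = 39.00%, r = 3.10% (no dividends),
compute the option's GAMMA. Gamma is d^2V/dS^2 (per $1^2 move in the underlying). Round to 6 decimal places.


Answer: Gamma = 0.015587

Derivation:
d1 = -0.6829978593; d2 = -0.8779978593
phi(d1) = 0.3159467567; exp(-qT) = 1.0000000000; exp(-rT) = 0.9922799538
Gamma = exp(-qT) * phi(d1) / (S * sigma * sqrt(T)) = 1.0000000000 * 0.3159467567 / (103.9500 * 0.3900 * 0.5000000000) = 0.015587


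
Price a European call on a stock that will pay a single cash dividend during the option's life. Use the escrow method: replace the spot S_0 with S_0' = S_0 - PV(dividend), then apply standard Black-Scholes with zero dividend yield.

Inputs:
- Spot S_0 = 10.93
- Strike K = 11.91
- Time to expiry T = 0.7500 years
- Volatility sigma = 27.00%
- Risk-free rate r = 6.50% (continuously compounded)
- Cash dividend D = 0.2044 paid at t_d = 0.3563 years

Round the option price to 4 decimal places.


PV(D) = D * exp(-r * t_d) = 0.2044 * 0.97710662 = 0.19972059
S_0' = S_0 - PV(D) = 10.9300 - 0.19972059 = 10.73027941
d1 = (ln(S_0'/K) + (r + sigma^2/2)*T) / (sigma*sqrt(T)) = -0.12069310
d2 = d1 - sigma*sqrt(T) = -0.35451995
exp(-rT) = 0.95241920
N(d1) = 0.45196706; N(d2) = 0.36147463
C = S_0' * N(d1) - K * exp(-rT) * N(d2) = 10.73027941 * 0.45196706 - 11.9100 * 0.95241920 * 0.36147463 = 0.7494

Answer: Price = 0.7494


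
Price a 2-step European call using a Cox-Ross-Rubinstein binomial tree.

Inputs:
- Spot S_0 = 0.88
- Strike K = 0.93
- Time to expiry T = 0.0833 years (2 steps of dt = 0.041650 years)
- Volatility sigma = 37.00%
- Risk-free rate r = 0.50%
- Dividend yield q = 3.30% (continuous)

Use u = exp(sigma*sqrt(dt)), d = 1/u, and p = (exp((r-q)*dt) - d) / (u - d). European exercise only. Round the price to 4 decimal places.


dt = T/N = 0.041650
u = exp(sigma*sqrt(dt)) = 1.078435; d = 1/u = 0.927270
p = (exp((r-q)*dt) - d) / (u - d) = 0.473421
Discount per step: exp(-r*dt) = 0.999792
Stock lattice S(k, i) with i counting down-moves:
  k=0: S(0,0) = 0.8800
  k=1: S(1,0) = 0.9490; S(1,1) = 0.8160
  k=2: S(2,0) = 1.0235; S(2,1) = 0.8800; S(2,2) = 0.7566
Terminal payoffs V(N, i) = max(S_T - K, 0):
  V(2,0) = 0.093459; V(2,1) = 0.000000; V(2,2) = 0.000000
Backward induction: V(k, i) = exp(-r*dt) * [p * V(k+1, i) + (1-p) * V(k+1, i+1)].
  V(1,0) = exp(-r*dt) * [p*0.093459 + (1-p)*0.000000] = 0.044236
  V(1,1) = exp(-r*dt) * [p*0.000000 + (1-p)*0.000000] = 0.000000
  V(0,0) = exp(-r*dt) * [p*0.044236 + (1-p)*0.000000] = 0.020938

Answer: Price = V(0,0) = 0.0209


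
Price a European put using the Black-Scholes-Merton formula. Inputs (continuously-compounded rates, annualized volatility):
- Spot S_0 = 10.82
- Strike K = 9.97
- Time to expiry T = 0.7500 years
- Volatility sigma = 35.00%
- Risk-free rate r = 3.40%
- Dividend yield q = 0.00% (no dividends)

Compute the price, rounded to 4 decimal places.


d1 = (ln(S/K) + (r - q + 0.5*sigma^2) * T) / (sigma * sqrt(T)) = 0.50560440
d2 = d1 - sigma * sqrt(T) = 0.20249551
exp(-rT) = 0.97482238; exp(-qT) = 1.00000000
P = K * exp(-rT) * N(-d2) - S_0 * exp(-qT) * N(-d1)
N(-d1) = 0.30656720; N(-d2) = 0.41976468
P = 9.9700 * 0.97482238 * 0.41976468 - 10.8200 * 1.00000000 * 0.30656720 = 0.7626

Answer: Price = 0.7626


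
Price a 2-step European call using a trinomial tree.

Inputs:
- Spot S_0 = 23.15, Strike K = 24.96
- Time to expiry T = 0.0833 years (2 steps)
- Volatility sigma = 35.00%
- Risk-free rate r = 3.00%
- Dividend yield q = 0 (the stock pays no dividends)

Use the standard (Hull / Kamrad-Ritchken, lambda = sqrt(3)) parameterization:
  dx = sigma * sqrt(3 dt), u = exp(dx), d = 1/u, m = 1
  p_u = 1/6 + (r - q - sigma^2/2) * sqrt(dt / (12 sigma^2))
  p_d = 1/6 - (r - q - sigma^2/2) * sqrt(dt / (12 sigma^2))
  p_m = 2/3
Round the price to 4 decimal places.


Answer: Price = V(0,0) = 0.3878

Derivation:
dt = T/N = 0.041650; dx = sigma*sqrt(3*dt) = 0.123719
u = exp(dx) = 1.131698; d = 1/u = 0.883628
p_u = 0.161407, p_m = 0.666667, p_d = 0.171927
Discount per step: exp(-r*dt) = 0.998751
Stock lattice S(k, j) with j the centered position index:
  k=0: S(0,+0) = 23.1500
  k=1: S(1,-1) = 20.4560; S(1,+0) = 23.1500; S(1,+1) = 26.1988
  k=2: S(2,-2) = 18.0755; S(2,-1) = 20.4560; S(2,+0) = 23.1500; S(2,+1) = 26.1988; S(2,+2) = 29.6491
Terminal payoffs V(N, j) = max(S_T - K, 0):
  V(2,-2) = 0.000000; V(2,-1) = 0.000000; V(2,+0) = 0.000000; V(2,+1) = 1.238803; V(2,+2) = 4.689126
Backward induction: V(k, j) = exp(-r*dt) * [p_u * V(k+1, j+1) + p_m * V(k+1, j) + p_d * V(k+1, j-1)]
  V(1,-1) = exp(-r*dt) * [p_u*0.000000 + p_m*0.000000 + p_d*0.000000] = 0.000000
  V(1,+0) = exp(-r*dt) * [p_u*1.238803 + p_m*0.000000 + p_d*0.000000] = 0.199701
  V(1,+1) = exp(-r*dt) * [p_u*4.689126 + p_m*1.238803 + p_d*0.000000] = 1.580748
  V(0,+0) = exp(-r*dt) * [p_u*1.580748 + p_m*0.199701 + p_d*0.000000] = 0.387792


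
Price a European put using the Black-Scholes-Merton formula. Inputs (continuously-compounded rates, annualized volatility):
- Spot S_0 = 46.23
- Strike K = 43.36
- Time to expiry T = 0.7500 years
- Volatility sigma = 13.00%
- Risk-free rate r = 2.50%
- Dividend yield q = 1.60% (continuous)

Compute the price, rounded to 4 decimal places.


d1 = (ln(S/K) + (r - q + 0.5*sigma^2) * T) / (sigma * sqrt(T)) = 0.68552866
d2 = d1 - sigma * sqrt(T) = 0.57294536
exp(-rT) = 0.98142469; exp(-qT) = 0.98807171
P = K * exp(-rT) * N(-d2) - S_0 * exp(-qT) * N(-d1)
N(-d1) = 0.24650519; N(-d2) = 0.28334085
P = 43.3600 * 0.98142469 * 0.28334085 - 46.2300 * 0.98807171 * 0.24650519 = 0.7974

Answer: Price = 0.7974


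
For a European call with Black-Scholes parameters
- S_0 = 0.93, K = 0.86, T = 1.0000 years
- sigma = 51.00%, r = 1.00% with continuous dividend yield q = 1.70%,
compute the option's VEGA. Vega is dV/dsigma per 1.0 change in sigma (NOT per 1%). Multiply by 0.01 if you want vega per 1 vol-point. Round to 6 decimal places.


d1 = 0.3947101900; d2 = -0.1152898100
phi(d1) = 0.3690450335; exp(-qT) = 0.9831436846; exp(-rT) = 0.9900498337
Vega = S * exp(-qT) * phi(d1) * sqrt(T) = 0.9300 * 0.9831436846 * 0.3690450335 * 1.0000000000 = 0.337427

Answer: Vega = 0.337427


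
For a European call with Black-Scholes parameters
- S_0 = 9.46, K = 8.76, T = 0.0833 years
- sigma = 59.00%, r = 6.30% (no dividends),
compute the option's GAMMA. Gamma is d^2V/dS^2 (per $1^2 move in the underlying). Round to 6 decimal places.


Answer: Gamma = 0.210829

Derivation:
d1 = 0.5674202759; d2 = 0.3971360136
phi(d1) = 0.3396222128; exp(-qT) = 1.0000000000; exp(-rT) = 0.9947658462
Gamma = exp(-qT) * phi(d1) / (S * sigma * sqrt(T)) = 1.0000000000 * 0.3396222128 / (9.4600 * 0.5900 * 0.2886173938) = 0.210829


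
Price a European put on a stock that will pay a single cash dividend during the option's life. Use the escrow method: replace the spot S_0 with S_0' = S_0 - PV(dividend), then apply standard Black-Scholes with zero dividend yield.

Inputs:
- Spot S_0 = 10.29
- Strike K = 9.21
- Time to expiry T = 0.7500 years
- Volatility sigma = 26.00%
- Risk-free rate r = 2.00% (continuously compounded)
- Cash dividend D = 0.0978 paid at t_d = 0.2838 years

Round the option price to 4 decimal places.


PV(D) = D * exp(-r * t_d) = 0.0978 * 0.99434008 = 0.09724646
S_0' = S_0 - PV(D) = 10.2900 - 0.09724646 = 10.19275354
d1 = (ln(S_0'/K) + (r + sigma^2/2)*T) / (sigma*sqrt(T)) = 0.62947692
d2 = d1 - sigma*sqrt(T) = 0.40431031
exp(-rT) = 0.98511194
N(-d1) = 0.26451844; N(-d2) = 0.34299227
P = K * exp(-rT) * N(-d2) - S_0' * N(-d1) = 9.2100 * 0.98511194 * 0.34299227 - 10.19275354 * 0.26451844 = 0.4158

Answer: Price = 0.4158


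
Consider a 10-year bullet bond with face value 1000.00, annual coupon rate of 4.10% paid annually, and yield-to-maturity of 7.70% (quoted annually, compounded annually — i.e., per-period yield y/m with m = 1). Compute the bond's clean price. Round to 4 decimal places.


Answer: Price = 755.1340

Derivation:
Coupon per period c = face * coupon_rate / m = 41.000000
Periods per year m = 1; per-period yield y/m = 0.077000
Number of cashflows N = 10
Cashflows (t years, CF_t, discount factor 1/(1+y/m)^(m*t), PV):
  t = 1.0000: CF_t = 41.000000, DF = 0.928505, PV = 38.068709
  t = 2.0000: CF_t = 41.000000, DF = 0.862122, PV = 35.346991
  t = 3.0000: CF_t = 41.000000, DF = 0.800484, PV = 32.819862
  t = 4.0000: CF_t = 41.000000, DF = 0.743254, PV = 30.473409
  t = 5.0000: CF_t = 41.000000, DF = 0.690115, PV = 28.294716
  t = 6.0000: CF_t = 41.000000, DF = 0.640775, PV = 26.271788
  t = 7.0000: CF_t = 41.000000, DF = 0.594963, PV = 24.393490
  t = 8.0000: CF_t = 41.000000, DF = 0.552426, PV = 22.649480
  t = 9.0000: CF_t = 41.000000, DF = 0.512931, PV = 21.030158
  t = 10.0000: CF_t = 1041.000000, DF = 0.476259, PV = 495.785358
Price P = sum_t PV_t = 755.133961


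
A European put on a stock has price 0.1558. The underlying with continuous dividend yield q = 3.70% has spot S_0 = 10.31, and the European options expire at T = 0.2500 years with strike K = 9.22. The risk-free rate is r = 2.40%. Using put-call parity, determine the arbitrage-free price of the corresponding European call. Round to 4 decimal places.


Put-call parity: C - P = S_0 * exp(-qT) - K * exp(-rT).
S_0 * exp(-qT) = 10.3100 * 0.99079265 = 10.21507222
K * exp(-rT) = 9.2200 * 0.99401796 = 9.16484563
C = P + S*exp(-qT) - K*exp(-rT)
C = 0.1558 + 10.21507222 - 9.16484563 = 1.2060

Answer: Call price = 1.2060


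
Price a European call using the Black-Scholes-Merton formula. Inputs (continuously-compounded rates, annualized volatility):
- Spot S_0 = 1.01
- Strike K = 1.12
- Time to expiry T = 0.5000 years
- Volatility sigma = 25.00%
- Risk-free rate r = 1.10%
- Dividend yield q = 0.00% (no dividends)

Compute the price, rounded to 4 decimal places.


d1 = (ln(S/K) + (r - q + 0.5*sigma^2) * T) / (sigma * sqrt(T)) = -0.46529524
d2 = d1 - sigma * sqrt(T) = -0.64207193
exp(-rT) = 0.99451510; exp(-qT) = 1.00000000
C = S_0 * exp(-qT) * N(d1) - K * exp(-rT) * N(d2)
N(d1) = 0.32086002; N(d2) = 0.26041324
C = 1.0100 * 1.00000000 * 0.32086002 - 1.1200 * 0.99451510 * 0.26041324 = 0.0340

Answer: Price = 0.0340


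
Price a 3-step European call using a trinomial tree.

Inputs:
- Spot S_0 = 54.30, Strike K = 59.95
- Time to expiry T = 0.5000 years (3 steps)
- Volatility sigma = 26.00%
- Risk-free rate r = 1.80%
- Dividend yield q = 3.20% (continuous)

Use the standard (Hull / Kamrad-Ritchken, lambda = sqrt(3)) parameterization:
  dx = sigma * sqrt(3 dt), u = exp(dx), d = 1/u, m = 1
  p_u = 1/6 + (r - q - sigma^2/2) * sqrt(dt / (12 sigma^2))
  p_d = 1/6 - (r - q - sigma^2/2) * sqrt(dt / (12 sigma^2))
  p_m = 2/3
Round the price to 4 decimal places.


dt = T/N = 0.166667; dx = sigma*sqrt(3*dt) = 0.183848
u = exp(dx) = 1.201833; d = 1/u = 0.832062
p_u = 0.145000, p_m = 0.666667, p_d = 0.188333
Discount per step: exp(-r*dt) = 0.997004
Stock lattice S(k, j) with j the centered position index:
  k=0: S(0,+0) = 54.3000
  k=1: S(1,-1) = 45.1810; S(1,+0) = 54.3000; S(1,+1) = 65.2595
  k=2: S(2,-2) = 37.5934; S(2,-1) = 45.1810; S(2,+0) = 54.3000; S(2,+1) = 65.2595; S(2,+2) = 78.4310
  k=3: S(3,-3) = 31.2801; S(3,-2) = 37.5934; S(3,-1) = 45.1810; S(3,+0) = 54.3000; S(3,+1) = 65.2595; S(3,+2) = 78.4310; S(3,+3) = 94.2610
Terminal payoffs V(N, j) = max(S_T - K, 0):
  V(3,-3) = 0.000000; V(3,-2) = 0.000000; V(3,-1) = 0.000000; V(3,+0) = 0.000000; V(3,+1) = 5.309524; V(3,+2) = 18.481039; V(3,+3) = 34.310999
Backward induction: V(k, j) = exp(-r*dt) * [p_u * V(k+1, j+1) + p_m * V(k+1, j) + p_d * V(k+1, j-1)]
  V(2,-2) = exp(-r*dt) * [p_u*0.000000 + p_m*0.000000 + p_d*0.000000] = 0.000000
  V(2,-1) = exp(-r*dt) * [p_u*0.000000 + p_m*0.000000 + p_d*0.000000] = 0.000000
  V(2,+0) = exp(-r*dt) * [p_u*5.309524 + p_m*0.000000 + p_d*0.000000] = 0.767576
  V(2,+1) = exp(-r*dt) * [p_u*18.481039 + p_m*5.309524 + p_d*0.000000] = 6.200806
  V(2,+2) = exp(-r*dt) * [p_u*34.310999 + p_m*18.481039 + p_d*5.309524] = 18.240948
  V(1,-1) = exp(-r*dt) * [p_u*0.767576 + p_m*0.000000 + p_d*0.000000] = 0.110965
  V(1,+0) = exp(-r*dt) * [p_u*6.200806 + p_m*0.767576 + p_d*0.000000] = 1.406609
  V(1,+1) = exp(-r*dt) * [p_u*18.240948 + p_m*6.200806 + p_d*0.767576] = 6.902633
  V(0,+0) = exp(-r*dt) * [p_u*6.902633 + p_m*1.406609 + p_d*0.110965] = 1.953651

Answer: Price = V(0,0) = 1.9537


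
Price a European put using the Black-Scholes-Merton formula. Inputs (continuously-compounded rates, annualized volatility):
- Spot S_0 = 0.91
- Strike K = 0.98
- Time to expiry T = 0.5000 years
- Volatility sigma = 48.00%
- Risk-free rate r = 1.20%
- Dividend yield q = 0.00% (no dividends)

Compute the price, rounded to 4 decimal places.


d1 = (ln(S/K) + (r - q + 0.5*sigma^2) * T) / (sigma * sqrt(T)) = -0.03095941
d2 = d1 - sigma * sqrt(T) = -0.37037066
exp(-rT) = 0.99401796; exp(-qT) = 1.00000000
P = K * exp(-rT) * N(-d2) - S_0 * exp(-qT) * N(-d1)
N(-d1) = 0.51234904; N(-d2) = 0.64444684
P = 0.9800 * 0.99401796 * 0.64444684 - 0.9100 * 1.00000000 * 0.51234904 = 0.1615

Answer: Price = 0.1615


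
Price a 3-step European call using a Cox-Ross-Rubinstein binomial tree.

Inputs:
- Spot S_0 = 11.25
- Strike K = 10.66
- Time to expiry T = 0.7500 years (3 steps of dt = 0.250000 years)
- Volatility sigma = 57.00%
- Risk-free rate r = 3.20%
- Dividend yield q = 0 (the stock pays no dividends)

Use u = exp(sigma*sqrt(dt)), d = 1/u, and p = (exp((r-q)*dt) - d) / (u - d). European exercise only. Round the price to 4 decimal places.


dt = T/N = 0.250000
u = exp(sigma*sqrt(dt)) = 1.329762; d = 1/u = 0.752014
p = (exp((r-q)*dt) - d) / (u - d) = 0.443131
Discount per step: exp(-r*dt) = 0.992032
Stock lattice S(k, i) with i counting down-moves:
  k=0: S(0,0) = 11.2500
  k=1: S(1,0) = 14.9598; S(1,1) = 8.4602
  k=2: S(2,0) = 19.8930; S(2,1) = 11.2500; S(2,2) = 6.3622
  k=3: S(3,0) = 26.4530; S(3,1) = 14.9598; S(3,2) = 8.4602; S(3,3) = 4.7844
Terminal payoffs V(N, i) = max(S_T - K, 0):
  V(3,0) = 15.792962; V(3,1) = 4.299823; V(3,2) = 0.000000; V(3,3) = 0.000000
Backward induction: V(k, i) = exp(-r*dt) * [p * V(k+1, i) + (1-p) * V(k+1, i+1)].
  V(2,0) = exp(-r*dt) * [p*15.792962 + (1-p)*4.299823] = 9.317944
  V(2,1) = exp(-r*dt) * [p*4.299823 + (1-p)*0.000000] = 1.890202
  V(2,2) = exp(-r*dt) * [p*0.000000 + (1-p)*0.000000] = 0.000000
  V(1,0) = exp(-r*dt) * [p*9.317944 + (1-p)*1.890202] = 5.140375
  V(1,1) = exp(-r*dt) * [p*1.890202 + (1-p)*0.000000] = 0.830932
  V(0,0) = exp(-r*dt) * [p*5.140375 + (1-p)*0.830932] = 2.718742

Answer: Price = V(0,0) = 2.7187
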